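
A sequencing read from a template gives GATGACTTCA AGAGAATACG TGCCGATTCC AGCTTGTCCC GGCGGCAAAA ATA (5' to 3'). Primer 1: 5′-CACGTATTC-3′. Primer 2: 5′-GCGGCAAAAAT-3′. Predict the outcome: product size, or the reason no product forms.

Primer 1 (CACGTATTC) has reverse complement GAATACGTG, which matches the top strand at positions 14–22; primer 1 anneals to the top strand there with its 3' end pointing upstream toward position 14.
Primer 2 (GCGGCAAAAAT) matches the top strand directly at positions 42–52; it anneals to the bottom strand with its 3' end pointing downstream toward position 52.
The 3' ends diverge (primer 1 extends toward position 1, primer 2 toward position 53), so the primers never converge on a shared product.

No product — the primers' 3' ends point away from each other.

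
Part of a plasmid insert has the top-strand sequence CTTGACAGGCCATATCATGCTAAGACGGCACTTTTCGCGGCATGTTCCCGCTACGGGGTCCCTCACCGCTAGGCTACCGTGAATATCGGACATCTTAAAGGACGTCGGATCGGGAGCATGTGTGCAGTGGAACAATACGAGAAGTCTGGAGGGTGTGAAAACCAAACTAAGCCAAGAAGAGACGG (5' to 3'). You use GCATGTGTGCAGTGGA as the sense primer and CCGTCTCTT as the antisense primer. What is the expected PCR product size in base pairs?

Scanning the template, GCATGTGTGCAGTGGA occurs at positions 116–131; this primer anneals to the bottom strand there with its 3' end pointing downstream.
Reverse complement of the reverse primer: AAGAGACGG. This occurs on the top strand at positions 177–185.
Product length = (reverse-primer end) − (forward-primer start) + 1 = 185 − 116 + 1 = 70 bp.

70 bp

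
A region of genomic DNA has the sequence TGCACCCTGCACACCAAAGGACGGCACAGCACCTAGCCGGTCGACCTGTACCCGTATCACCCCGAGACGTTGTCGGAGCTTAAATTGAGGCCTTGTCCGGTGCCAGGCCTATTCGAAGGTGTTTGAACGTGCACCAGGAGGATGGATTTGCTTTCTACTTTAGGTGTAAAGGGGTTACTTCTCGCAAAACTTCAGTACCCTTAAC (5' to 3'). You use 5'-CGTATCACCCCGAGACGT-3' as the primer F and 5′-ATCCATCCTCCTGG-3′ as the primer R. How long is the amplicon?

95 bp

Scanning the template, CGTATCACCCCGAGACGT occurs at positions 53–70; this primer anneals to the bottom strand there with its 3' end pointing downstream.
The reverse primer's reverse complement is CCAGGAGGATGGAT, which matches the template at positions 134–147.
Product length = (reverse-primer end) − (forward-primer start) + 1 = 147 − 53 + 1 = 95 bp.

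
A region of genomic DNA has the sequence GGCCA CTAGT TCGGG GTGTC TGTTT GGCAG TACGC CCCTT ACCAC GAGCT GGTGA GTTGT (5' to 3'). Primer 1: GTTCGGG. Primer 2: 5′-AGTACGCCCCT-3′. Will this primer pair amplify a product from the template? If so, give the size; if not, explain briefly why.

No product — both primers anneal to the same strand and extend in the same direction.

Primer 1 (GTTCGGG) matches the top strand at positions 9–15 (3' end points downstream).
Primer 2 (AGTACGCCCCT) also matches the top strand directly, at positions 29–39 — its reverse complement AGGGGCGTACT is not present.
Both primers anneal to the bottom strand with 3' ends pointing the same way, so neither can prime synthesis back toward the other.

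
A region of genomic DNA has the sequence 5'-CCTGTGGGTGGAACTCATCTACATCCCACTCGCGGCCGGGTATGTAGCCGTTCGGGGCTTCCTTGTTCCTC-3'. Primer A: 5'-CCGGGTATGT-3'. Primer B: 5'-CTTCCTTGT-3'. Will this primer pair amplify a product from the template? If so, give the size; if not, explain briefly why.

Primer A (CCGGGTATGT) matches the top strand at positions 36–45 (3' end points downstream).
Primer B (CTTCCTTGT) also matches the top strand directly, at positions 58–66 — its reverse complement ACAAGGAAG is not present.
Both primers anneal to the bottom strand with 3' ends pointing the same way, so neither can prime synthesis back toward the other.

No product — both primers anneal to the same strand and extend in the same direction.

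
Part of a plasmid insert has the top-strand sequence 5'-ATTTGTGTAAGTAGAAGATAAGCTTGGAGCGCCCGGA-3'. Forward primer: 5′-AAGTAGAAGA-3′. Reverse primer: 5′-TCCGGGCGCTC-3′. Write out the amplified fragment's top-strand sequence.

Scanning the template, AAGTAGAAGA occurs at positions 9–18; this primer anneals to the bottom strand there with its 3' end pointing downstream.
Taking the reverse complement of TCCGGGCGCTC gives GAGCGCCCGGA, found at positions 27–37 on the template; the primer anneals here to the top strand with its 3' end pointing upstream.
The product is the template from position 9 through 37 (29 bp).

5'-AAGTAGAAGATAAGCTTGGAGCGCCCGGA-3'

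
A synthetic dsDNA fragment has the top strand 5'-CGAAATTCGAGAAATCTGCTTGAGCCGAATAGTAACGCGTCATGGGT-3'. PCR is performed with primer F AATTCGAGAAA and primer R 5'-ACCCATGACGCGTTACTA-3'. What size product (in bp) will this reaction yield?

44 bp

Scanning the template, AATTCGAGAAA occurs at positions 4–14; this primer anneals to the bottom strand there with its 3' end pointing downstream.
Reverse complement of the reverse primer: TAGTAACGCGTCATGGGT. This occurs on the top strand at positions 30–47.
Product length = (reverse-primer end) − (forward-primer start) + 1 = 47 − 4 + 1 = 44 bp.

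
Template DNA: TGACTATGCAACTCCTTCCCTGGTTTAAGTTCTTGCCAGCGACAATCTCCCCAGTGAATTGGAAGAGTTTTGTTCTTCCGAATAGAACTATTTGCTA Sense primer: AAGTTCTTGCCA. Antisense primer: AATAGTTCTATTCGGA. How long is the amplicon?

Forward primer AAGTTCTTGCCA is found on the top strand at positions 27–38.
Taking the reverse complement of AATAGTTCTATTCGGA gives TCCGAATAGAACTATT, found at positions 77–92 on the template; the primer anneals here to the top strand with its 3' end pointing upstream.
The product runs from position 27 to position 92, so its length is 92 − 27 + 1 = 66 bp.

66 bp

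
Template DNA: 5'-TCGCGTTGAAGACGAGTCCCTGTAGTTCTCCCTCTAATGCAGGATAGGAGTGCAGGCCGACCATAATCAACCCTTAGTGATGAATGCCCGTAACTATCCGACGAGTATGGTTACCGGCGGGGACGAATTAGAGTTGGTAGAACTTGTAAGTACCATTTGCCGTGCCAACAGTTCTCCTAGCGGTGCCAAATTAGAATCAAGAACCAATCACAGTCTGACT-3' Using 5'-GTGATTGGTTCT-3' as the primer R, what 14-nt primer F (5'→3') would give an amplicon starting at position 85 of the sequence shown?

5'-TGCCCGTAACTATC-3'

The reverse primer's reverse complement AGAACCAATCAC matches the template at positions 200–211; the product starts at position 85.
The forward primer is identical to the top strand over positions 85–98: TGCCCGTAACTATC.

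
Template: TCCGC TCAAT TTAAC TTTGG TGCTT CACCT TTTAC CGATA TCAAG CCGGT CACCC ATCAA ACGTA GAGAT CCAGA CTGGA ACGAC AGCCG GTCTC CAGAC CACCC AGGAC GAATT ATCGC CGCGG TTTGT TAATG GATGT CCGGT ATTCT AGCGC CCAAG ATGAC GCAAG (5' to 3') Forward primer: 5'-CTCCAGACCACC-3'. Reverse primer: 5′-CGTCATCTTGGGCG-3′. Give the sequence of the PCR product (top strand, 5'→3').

Scanning the template, CTCCAGACCACC occurs at positions 93–104; this primer anneals to the bottom strand there with its 3' end pointing downstream.
Taking the reverse complement of CGTCATCTTGGGCG gives CGCCCAAGATGACG, found at positions 153–166 on the template; the primer anneals here to the top strand with its 3' end pointing upstream.
The product is the template from position 93 through 166 (74 bp).

5'-CTCCAGACCACCCAGGACGAATTATCGCCGCGGTTTGTTAATGGATGTCCGGTATTCTAGCGCCCAAGATGACG-3'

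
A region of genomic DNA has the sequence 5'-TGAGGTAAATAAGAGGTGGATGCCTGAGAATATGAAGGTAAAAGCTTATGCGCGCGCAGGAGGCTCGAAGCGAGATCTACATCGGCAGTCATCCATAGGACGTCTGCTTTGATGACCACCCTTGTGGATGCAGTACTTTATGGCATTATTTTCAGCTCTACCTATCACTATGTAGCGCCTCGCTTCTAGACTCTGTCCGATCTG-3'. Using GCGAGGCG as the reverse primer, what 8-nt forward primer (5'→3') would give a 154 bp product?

The reverse primer's reverse complement CGCCTCGC matches the template at positions 176–183, so the product ends at position 183.
A 154 bp product then starts at position 183 − 154 + 1 = 30.
The forward primer is identical to the top strand there: ATATGAAG.

5'-ATATGAAG-3'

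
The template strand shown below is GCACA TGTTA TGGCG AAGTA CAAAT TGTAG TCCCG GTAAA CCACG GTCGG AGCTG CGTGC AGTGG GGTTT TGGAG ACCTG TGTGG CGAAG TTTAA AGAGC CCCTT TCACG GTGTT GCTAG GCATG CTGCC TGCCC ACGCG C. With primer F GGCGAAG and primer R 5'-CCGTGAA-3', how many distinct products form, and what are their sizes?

Two products: 100 bp, 28 bp

The forward primer GGCGAAG matches the top strand at positions 12–18, 84–90.
The reverse primer's reverse complement is TTCACGG, matching at positions 105–111.
Each forward site pairs with the reverse site to give a product ending at position 111: sizes 100, 28 bp.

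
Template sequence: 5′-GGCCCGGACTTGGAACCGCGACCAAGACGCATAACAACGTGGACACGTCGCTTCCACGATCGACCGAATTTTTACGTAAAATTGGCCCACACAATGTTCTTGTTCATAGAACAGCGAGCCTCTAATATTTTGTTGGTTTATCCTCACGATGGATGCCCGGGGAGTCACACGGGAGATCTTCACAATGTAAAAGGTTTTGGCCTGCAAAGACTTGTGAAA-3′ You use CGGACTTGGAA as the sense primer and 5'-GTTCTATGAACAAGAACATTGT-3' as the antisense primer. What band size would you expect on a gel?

108 bp

The forward primer matches the template at positions 5–15.
Taking the reverse complement of GTTCTATGAACAAGAACATTGT gives ACAATGTTCTTGTTCATAGAAC, found at positions 91–112 on the template; the primer anneals here to the top strand with its 3' end pointing upstream.
The product runs from position 5 to position 112, so its length is 112 − 5 + 1 = 108 bp.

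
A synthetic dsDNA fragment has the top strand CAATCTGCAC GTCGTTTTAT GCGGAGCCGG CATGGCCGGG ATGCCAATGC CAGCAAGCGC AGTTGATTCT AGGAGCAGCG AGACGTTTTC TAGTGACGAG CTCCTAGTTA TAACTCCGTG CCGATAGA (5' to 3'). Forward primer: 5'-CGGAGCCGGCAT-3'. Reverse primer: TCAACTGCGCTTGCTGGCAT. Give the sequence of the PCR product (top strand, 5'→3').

5'-CGGAGCCGGCATGGCCGGGATGCCAATGCCAGCAAGCGCAGTTGA-3'

The forward primer matches the template at positions 22–33.
The reverse primer's reverse complement is ATGCCAGCAAGCGCAGTTGA, which matches the template at positions 47–66.
The product is the template from position 22 through 66 (45 bp).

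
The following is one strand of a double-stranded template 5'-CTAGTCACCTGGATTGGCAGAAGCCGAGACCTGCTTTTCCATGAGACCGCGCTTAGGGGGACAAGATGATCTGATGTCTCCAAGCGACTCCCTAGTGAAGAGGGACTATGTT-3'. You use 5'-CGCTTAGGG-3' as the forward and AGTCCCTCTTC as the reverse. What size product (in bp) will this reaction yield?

58 bp

Scanning the template, CGCTTAGGG occurs at positions 50–58; this primer anneals to the bottom strand there with its 3' end pointing downstream.
The reverse primer's reverse complement is GAAGAGGGACT, which matches the template at positions 97–107.
The product runs from position 50 to position 107, so its length is 107 − 50 + 1 = 58 bp.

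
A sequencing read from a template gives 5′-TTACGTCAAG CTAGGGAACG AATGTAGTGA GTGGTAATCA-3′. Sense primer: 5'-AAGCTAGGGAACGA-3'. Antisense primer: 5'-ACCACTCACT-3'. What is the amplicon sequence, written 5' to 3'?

5'-AAGCTAGGGAACGAATGTAGTGAGTGGT-3'

The forward primer matches the template at positions 8–21.
Taking the reverse complement of ACCACTCACT gives AGTGAGTGGT, found at positions 26–35 on the template; the primer anneals here to the top strand with its 3' end pointing upstream.
The product is the template from position 8 through 35 (28 bp).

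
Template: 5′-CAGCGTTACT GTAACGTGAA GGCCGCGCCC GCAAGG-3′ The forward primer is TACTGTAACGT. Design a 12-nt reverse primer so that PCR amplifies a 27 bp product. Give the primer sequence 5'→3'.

The forward primer binds at positions 7–17, so a 27 bp product ends at position 7 + 27 − 1 = 33.
The reverse primer anneals to the top strand over positions 22–33, i.e. to GCCGCGCCCGCA.
Its sequence written 5'→3' is the reverse complement: TGCGGGCGCGGC.

5'-TGCGGGCGCGGC-3'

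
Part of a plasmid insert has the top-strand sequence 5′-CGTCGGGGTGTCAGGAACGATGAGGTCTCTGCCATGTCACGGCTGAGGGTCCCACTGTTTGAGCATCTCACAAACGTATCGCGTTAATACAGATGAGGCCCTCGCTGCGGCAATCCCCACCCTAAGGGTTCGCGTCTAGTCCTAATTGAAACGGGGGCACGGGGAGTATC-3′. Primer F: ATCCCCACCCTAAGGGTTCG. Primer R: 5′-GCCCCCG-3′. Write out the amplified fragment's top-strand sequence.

5'-ATCCCCACCCTAAGGGTTCGCGTCTAGTCCTAATTGAAACGGGGGC-3'

Scanning the template, ATCCCCACCCTAAGGGTTCG occurs at positions 113–132; this primer anneals to the bottom strand there with its 3' end pointing downstream.
Reverse complement of the reverse primer: CGGGGGC. This occurs on the top strand at positions 152–158.
The product is the template from position 113 through 158 (46 bp).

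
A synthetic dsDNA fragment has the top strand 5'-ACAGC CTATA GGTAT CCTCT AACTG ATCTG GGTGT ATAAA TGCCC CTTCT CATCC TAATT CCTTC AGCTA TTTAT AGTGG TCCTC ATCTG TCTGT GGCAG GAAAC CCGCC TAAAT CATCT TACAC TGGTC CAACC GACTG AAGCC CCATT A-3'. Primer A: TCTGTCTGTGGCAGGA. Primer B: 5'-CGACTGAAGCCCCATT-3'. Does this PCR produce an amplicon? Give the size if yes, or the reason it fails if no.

No product — both primers anneal to the same strand and extend in the same direction.

Primer A (TCTGTCTGTGGCAGGA) matches the top strand at positions 87–102 (3' end points downstream).
Primer B (CGACTGAAGCCCCATT) also matches the top strand directly, at positions 135–150 — its reverse complement AATGGGGCTTCAGTCG is not present.
Both primers anneal to the bottom strand with 3' ends pointing the same way, so neither can prime synthesis back toward the other.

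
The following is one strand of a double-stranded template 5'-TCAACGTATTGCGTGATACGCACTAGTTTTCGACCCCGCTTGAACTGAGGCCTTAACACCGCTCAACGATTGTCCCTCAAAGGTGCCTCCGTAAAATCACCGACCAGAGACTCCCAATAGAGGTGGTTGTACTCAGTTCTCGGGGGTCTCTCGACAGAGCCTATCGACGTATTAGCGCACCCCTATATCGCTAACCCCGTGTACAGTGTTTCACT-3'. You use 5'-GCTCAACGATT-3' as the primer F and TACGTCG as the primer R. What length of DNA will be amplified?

Scanning the template, GCTCAACGATT occurs at positions 61–71; this primer anneals to the bottom strand there with its 3' end pointing downstream.
Reverse complement of the reverse primer: CGACGTA. This occurs on the top strand at positions 165–171.
The product runs from position 61 to position 171, so its length is 171 − 61 + 1 = 111 bp.

111 bp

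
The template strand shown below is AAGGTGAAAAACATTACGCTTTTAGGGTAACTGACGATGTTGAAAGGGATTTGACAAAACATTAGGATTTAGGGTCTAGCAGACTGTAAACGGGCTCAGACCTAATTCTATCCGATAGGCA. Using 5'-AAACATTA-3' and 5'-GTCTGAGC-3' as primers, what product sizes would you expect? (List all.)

93 bp, 45 bp

The forward primer AAACATTA matches the top strand at positions 9–16, 57–64.
The reverse primer's reverse complement is GCTCAGAC, matching at positions 94–101.
Each forward site pairs with the reverse site to give a product ending at position 101: sizes 93, 45 bp.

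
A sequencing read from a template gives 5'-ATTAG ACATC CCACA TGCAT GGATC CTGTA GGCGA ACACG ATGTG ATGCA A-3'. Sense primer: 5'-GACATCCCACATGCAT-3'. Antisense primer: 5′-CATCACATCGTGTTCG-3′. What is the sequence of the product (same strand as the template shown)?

5'-GACATCCCACATGCATGGATCCTGTAGGCGAACACGATGTGATG-3'

Scanning the template, GACATCCCACATGCAT occurs at positions 5–20; this primer anneals to the bottom strand there with its 3' end pointing downstream.
Reverse complement of the reverse primer: CGAACACGATGTGATG. This occurs on the top strand at positions 33–48.
The product is the template from position 5 through 48 (44 bp).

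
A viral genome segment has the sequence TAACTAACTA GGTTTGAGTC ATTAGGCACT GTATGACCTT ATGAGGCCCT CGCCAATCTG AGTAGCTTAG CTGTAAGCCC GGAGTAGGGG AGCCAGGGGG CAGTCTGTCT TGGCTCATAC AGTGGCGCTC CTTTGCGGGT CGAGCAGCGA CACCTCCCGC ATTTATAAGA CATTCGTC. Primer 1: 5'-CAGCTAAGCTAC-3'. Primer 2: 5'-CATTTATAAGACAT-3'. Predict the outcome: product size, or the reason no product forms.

No product — the primers' 3' ends point away from each other.

Primer 1 (CAGCTAAGCTAC) has reverse complement GTAGCTTAGCTG, which matches the top strand at positions 62–73; primer 1 anneals to the top strand there with its 3' end pointing upstream toward position 62.
Primer 2 (CATTTATAAGACAT) matches the top strand directly at positions 160–173; it anneals to the bottom strand with its 3' end pointing downstream toward position 173.
The 3' ends diverge (primer 1 extends toward position 1, primer 2 toward position 178), so the primers never converge on a shared product.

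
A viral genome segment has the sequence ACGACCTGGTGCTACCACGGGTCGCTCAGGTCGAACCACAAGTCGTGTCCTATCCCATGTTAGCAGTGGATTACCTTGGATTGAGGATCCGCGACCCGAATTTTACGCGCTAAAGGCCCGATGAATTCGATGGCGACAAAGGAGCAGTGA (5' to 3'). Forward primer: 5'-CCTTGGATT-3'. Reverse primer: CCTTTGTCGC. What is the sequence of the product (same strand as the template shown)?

Forward primer CCTTGGATT is found on the top strand at positions 74–82.
Reverse complement of the reverse primer: GCGACAAAGG. This occurs on the top strand at positions 133–142.
The product is the template from position 74 through 142 (69 bp).

5'-CCTTGGATTGAGGATCCGCGACCCGAATTTTACGCGCTAAAGGCCCGATGAATTCGATGGCGACAAAGG-3'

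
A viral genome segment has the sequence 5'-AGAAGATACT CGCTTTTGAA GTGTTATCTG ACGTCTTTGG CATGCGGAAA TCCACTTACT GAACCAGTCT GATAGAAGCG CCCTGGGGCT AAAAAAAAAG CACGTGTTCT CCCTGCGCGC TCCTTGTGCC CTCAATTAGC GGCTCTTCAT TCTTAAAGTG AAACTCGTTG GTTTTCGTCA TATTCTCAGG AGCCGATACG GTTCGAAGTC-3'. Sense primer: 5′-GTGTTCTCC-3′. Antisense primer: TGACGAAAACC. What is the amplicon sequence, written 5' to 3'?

Scanning the template, GTGTTCTCC occurs at positions 104–112; this primer anneals to the bottom strand there with its 3' end pointing downstream.
Reverse complement of the reverse primer: GGTTTTCGTCA. This occurs on the top strand at positions 170–180.
The product is the template from position 104 through 180 (77 bp).

5'-GTGTTCTCCCTGCGCGCTCCTTGTGCCCTCAATTAGCGGCTCTTCATTCTTAAAGTGAAACTCGTTGGTTTTCGTCA-3'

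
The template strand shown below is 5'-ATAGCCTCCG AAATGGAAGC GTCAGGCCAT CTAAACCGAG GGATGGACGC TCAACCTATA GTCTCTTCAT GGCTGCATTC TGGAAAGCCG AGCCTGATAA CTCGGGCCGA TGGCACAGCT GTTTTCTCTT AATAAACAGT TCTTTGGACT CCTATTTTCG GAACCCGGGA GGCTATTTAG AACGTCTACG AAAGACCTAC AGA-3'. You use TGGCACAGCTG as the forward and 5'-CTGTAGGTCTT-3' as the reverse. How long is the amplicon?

The forward primer matches the template at positions 111–121.
The reverse primer's reverse complement is AAGACCTACAG, which matches the template at positions 192–202.
The product runs from position 111 to position 202, so its length is 202 − 111 + 1 = 92 bp.

92 bp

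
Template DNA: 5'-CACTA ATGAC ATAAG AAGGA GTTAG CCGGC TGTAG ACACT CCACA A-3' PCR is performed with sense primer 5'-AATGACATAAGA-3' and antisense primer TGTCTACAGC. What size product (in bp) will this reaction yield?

The forward primer matches the template at positions 5–16.
Reverse complement of the reverse primer: GCTGTAGACA. This occurs on the top strand at positions 29–38.
Amplicon spans positions 5–38: 34 bp.

34 bp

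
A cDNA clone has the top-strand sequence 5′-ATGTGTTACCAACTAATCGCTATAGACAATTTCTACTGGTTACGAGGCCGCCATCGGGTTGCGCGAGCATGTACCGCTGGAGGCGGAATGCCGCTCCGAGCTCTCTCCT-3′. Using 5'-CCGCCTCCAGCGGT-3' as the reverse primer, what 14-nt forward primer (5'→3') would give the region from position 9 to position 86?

The reverse primer's reverse complement ACCGCTGGAGGCGG matches the template at positions 73–86; the product starts at position 9.
The forward primer is identical to the top strand over positions 9–22: CCAACTAATCGCTA.

5'-CCAACTAATCGCTA-3'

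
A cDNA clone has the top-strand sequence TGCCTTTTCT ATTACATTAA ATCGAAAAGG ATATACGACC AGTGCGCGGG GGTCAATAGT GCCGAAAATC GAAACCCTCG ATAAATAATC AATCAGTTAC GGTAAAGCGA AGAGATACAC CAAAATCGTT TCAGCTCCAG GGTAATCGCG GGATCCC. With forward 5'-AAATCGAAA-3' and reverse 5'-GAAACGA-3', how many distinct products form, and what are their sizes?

The forward primer AAATCGAAA matches the top strand at positions 19–27, 66–74.
The reverse primer's reverse complement is TCGTTTC, matching at positions 126–132.
Each forward site pairs with the reverse site to give a product ending at position 132: sizes 114, 67 bp.

Two products: 114 bp, 67 bp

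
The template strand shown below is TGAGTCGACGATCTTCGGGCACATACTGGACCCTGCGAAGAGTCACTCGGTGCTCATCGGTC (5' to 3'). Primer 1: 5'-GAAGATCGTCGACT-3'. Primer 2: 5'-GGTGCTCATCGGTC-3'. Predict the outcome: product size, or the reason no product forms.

Primer 1 (GAAGATCGTCGACT) has reverse complement AGTCGACGATCTTC, which matches the top strand at positions 3–16; primer 1 anneals to the top strand there with its 3' end pointing upstream toward position 3.
Primer 2 (GGTGCTCATCGGTC) matches the top strand directly at positions 49–62; it anneals to the bottom strand with its 3' end pointing downstream toward position 62.
The 3' ends diverge (primer 1 extends toward position 1, primer 2 toward position 62), so the primers never converge on a shared product.

No product — the primers' 3' ends point away from each other.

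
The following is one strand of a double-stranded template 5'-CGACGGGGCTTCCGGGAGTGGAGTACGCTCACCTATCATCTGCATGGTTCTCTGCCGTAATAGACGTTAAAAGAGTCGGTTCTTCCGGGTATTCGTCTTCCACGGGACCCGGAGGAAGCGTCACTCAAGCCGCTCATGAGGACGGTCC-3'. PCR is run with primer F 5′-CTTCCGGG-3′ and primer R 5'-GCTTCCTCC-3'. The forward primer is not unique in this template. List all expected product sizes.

111 bp, 38 bp

The forward primer CTTCCGGG matches the top strand at positions 9–16, 82–89.
The reverse primer's reverse complement is GGAGGAAGC, matching at positions 111–119.
Each forward site pairs with the reverse site to give a product ending at position 119: sizes 111, 38 bp.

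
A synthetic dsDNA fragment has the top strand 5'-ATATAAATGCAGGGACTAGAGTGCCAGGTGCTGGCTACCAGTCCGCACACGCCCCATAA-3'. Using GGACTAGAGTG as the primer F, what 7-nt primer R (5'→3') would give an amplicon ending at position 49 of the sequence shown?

The forward primer binds at positions 13–23; the product's 3' end on the top strand is position 49.
The reverse primer anneals to the top strand over positions 43–49, i.e. to CCGCACA.
Its sequence written 5'→3' is the reverse complement: TGTGCGG.

5'-TGTGCGG-3'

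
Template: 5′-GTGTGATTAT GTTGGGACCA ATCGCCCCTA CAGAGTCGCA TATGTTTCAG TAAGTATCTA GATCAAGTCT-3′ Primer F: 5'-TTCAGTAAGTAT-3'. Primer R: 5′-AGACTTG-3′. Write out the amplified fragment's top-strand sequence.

Scanning the template, TTCAGTAAGTAT occurs at positions 46–57; this primer anneals to the bottom strand there with its 3' end pointing downstream.
The reverse primer's reverse complement is CAAGTCT, which matches the template at positions 64–70.
The product is the template from position 46 through 70 (25 bp).

5'-TTCAGTAAGTATCTAGATCAAGTCT-3'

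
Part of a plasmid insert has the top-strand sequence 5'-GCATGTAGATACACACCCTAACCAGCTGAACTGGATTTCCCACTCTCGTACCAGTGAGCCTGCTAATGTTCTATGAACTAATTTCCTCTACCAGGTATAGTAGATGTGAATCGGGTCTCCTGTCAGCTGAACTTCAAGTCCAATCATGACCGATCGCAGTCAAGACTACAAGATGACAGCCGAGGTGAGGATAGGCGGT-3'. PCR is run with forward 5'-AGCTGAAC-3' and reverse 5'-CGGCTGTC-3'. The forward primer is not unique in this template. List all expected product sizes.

The forward primer AGCTGAAC matches the top strand at positions 24–31, 125–132.
The reverse primer's reverse complement is GACAGCCG, matching at positions 175–182.
Each forward site pairs with the reverse site to give a product ending at position 182: sizes 159, 58 bp.

159 bp, 58 bp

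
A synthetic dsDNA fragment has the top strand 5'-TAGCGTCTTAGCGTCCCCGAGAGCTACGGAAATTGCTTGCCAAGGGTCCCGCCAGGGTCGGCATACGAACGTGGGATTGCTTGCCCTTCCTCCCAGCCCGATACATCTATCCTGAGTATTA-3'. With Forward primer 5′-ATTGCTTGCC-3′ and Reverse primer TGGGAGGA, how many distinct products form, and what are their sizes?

Two products: 64 bp, 20 bp

The forward primer ATTGCTTGCC matches the top strand at positions 32–41, 76–85.
The reverse primer's reverse complement is TCCTCCCA, matching at positions 88–95.
Each forward site pairs with the reverse site to give a product ending at position 95: sizes 64, 20 bp.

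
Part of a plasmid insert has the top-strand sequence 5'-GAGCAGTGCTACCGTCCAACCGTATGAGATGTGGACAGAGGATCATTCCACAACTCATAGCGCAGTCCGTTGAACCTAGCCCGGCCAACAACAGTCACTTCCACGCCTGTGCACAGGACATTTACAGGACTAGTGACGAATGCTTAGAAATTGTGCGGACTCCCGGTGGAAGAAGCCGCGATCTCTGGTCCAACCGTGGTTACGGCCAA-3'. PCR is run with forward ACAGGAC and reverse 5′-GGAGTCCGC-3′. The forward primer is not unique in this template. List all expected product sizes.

The forward primer ACAGGAC matches the top strand at positions 113–119, 124–130.
The reverse primer's reverse complement is GCGGACTCC, matching at positions 155–163.
Each forward site pairs with the reverse site to give a product ending at position 163: sizes 51, 40 bp.

51 bp, 40 bp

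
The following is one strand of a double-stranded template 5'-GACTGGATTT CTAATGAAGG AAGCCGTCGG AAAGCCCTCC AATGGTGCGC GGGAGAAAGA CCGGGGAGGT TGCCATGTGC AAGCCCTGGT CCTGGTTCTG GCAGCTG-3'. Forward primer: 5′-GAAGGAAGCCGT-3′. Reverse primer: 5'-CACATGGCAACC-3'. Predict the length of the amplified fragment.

Forward primer GAAGGAAGCCGT is found on the top strand at positions 16–27.
Taking the reverse complement of CACATGGCAACC gives GGTTGCCATGTG, found at positions 68–79 on the template; the primer anneals here to the top strand with its 3' end pointing upstream.
The product runs from position 16 to position 79, so its length is 79 − 16 + 1 = 64 bp.

64 bp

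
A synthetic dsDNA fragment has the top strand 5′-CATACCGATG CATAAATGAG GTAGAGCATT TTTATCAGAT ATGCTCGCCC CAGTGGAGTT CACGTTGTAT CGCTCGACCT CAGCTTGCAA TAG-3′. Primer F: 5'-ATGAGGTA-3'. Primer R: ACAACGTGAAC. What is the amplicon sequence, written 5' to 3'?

5'-ATGAGGTAGAGCATTTTTATCAGATATGCTCGCCCCAGTGGAGTTCACGTTGT-3'

Forward primer ATGAGGTA is found on the top strand at positions 16–23.
Reverse complement of the reverse primer: GTTCACGTTGT. This occurs on the top strand at positions 58–68.
The product is the template from position 16 through 68 (53 bp).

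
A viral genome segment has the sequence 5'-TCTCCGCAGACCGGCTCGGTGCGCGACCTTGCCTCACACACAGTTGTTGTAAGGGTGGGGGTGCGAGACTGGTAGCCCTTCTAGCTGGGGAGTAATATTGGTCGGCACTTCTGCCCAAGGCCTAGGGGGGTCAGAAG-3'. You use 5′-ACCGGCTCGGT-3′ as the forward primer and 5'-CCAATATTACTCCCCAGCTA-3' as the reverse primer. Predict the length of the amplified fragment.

The forward primer matches the template at positions 10–20.
Reverse complement of the reverse primer: TAGCTGGGGAGTAATATTGG. This occurs on the top strand at positions 82–101.
Amplicon spans positions 10–101: 92 bp.

92 bp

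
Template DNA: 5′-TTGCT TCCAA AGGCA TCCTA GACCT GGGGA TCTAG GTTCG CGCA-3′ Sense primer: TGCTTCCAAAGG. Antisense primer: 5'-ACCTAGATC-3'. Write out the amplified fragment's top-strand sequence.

5'-TGCTTCCAAAGGCATCCTAGACCTGGGGATCTAGGT-3'

Scanning the template, TGCTTCCAAAGG occurs at positions 2–13; this primer anneals to the bottom strand there with its 3' end pointing downstream.
Reverse complement of the reverse primer: GATCTAGGT. This occurs on the top strand at positions 29–37.
The product is the template from position 2 through 37 (36 bp).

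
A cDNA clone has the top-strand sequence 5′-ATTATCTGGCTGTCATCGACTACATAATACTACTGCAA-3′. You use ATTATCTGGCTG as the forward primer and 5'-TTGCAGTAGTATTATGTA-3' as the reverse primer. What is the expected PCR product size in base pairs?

38 bp

The forward primer matches the template at positions 1–12.
Reverse complement of the reverse primer: TACATAATACTACTGCAA. This occurs on the top strand at positions 21–38.
Amplicon spans positions 1–38: 38 bp.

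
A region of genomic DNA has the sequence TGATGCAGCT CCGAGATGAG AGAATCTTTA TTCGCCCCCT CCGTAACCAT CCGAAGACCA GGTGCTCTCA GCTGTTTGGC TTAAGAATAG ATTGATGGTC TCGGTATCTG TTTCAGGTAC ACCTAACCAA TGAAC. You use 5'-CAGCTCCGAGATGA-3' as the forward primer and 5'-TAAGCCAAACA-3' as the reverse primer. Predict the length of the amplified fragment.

78 bp

Scanning the template, CAGCTCCGAGATGA occurs at positions 6–19; this primer anneals to the bottom strand there with its 3' end pointing downstream.
Taking the reverse complement of TAAGCCAAACA gives TGTTTGGCTTA, found at positions 73–83 on the template; the primer anneals here to the top strand with its 3' end pointing upstream.
The product runs from position 6 to position 83, so its length is 83 − 6 + 1 = 78 bp.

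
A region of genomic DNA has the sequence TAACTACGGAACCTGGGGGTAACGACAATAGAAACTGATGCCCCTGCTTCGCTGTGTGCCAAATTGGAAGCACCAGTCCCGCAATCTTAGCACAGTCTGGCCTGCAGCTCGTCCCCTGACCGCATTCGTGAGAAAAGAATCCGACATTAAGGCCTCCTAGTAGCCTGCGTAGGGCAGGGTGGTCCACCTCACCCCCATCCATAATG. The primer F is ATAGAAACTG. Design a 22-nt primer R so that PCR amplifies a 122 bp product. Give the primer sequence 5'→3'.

5'-TAATGTCGGATTCTTTTCTCAC-3'

The forward primer binds at positions 28–37, so a 122 bp product ends at position 28 + 122 − 1 = 149.
The reverse primer anneals to the top strand over positions 128–149, i.e. to GTGAGAAAAGAATCCGACATTA.
Its sequence written 5'→3' is the reverse complement: TAATGTCGGATTCTTTTCTCAC.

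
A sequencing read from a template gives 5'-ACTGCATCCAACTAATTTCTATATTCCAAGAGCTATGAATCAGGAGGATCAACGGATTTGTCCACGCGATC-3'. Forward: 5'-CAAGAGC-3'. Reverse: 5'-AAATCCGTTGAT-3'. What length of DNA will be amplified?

Scanning the template, CAAGAGC occurs at positions 27–33; this primer anneals to the bottom strand there with its 3' end pointing downstream.
Taking the reverse complement of AAATCCGTTGAT gives ATCAACGGATTT, found at positions 48–59 on the template; the primer anneals here to the top strand with its 3' end pointing upstream.
Amplicon spans positions 27–59: 33 bp.

33 bp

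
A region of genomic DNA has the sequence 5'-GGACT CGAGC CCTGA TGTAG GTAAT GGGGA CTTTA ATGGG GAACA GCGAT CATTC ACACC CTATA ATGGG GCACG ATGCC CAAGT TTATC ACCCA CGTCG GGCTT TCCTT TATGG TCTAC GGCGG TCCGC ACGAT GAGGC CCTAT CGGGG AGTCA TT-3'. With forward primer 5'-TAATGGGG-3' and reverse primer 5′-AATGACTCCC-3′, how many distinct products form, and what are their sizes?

The forward primer TAATGGGG matches the top strand at positions 22–29, 34–41, 64–71.
The reverse primer's reverse complement is GGGAGTCATT, matching at positions 148–157.
Each forward site pairs with the reverse site to give a product ending at position 157: sizes 136, 124, 94 bp.

Three products: 136 bp, 124 bp, 94 bp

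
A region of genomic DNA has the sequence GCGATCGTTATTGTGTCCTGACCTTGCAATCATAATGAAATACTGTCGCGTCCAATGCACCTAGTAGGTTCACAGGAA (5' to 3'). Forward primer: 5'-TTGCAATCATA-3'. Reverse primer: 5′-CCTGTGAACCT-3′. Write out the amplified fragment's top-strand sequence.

The forward primer matches the template at positions 24–34.
Reverse complement of the reverse primer: AGGTTCACAGG. This occurs on the top strand at positions 66–76.
The product is the template from position 24 through 76 (53 bp).

5'-TTGCAATCATAATGAAATACTGTCGCGTCCAATGCACCTAGTAGGTTCACAGG-3'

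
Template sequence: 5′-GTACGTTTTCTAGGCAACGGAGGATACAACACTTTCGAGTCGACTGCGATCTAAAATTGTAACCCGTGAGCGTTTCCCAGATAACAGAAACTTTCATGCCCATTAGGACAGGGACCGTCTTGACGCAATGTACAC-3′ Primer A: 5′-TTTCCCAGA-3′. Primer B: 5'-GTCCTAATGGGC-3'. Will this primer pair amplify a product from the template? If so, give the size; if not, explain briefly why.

Primer A (TTTCCCAGA) matches the top strand at positions 73–81; it acts as a forward primer.
Primer B's reverse complement is GCCCATTAGGAC, matching the top strand at positions 98–109; it acts as a reverse primer.
The 3' ends face each other across positions 73–109, giving a 37 bp product.

Yes — a 37 bp product.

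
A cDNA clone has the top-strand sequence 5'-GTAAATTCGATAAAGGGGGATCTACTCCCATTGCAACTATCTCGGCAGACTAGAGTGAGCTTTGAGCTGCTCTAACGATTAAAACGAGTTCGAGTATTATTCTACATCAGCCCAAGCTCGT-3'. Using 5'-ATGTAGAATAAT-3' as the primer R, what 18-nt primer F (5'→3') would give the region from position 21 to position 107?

The reverse primer's reverse complement ATTATTCTACAT matches the template at positions 96–107; the product starts at position 21.
The forward primer is identical to the top strand over positions 21–38: TCTACTCCCATTGCAACT.

5'-TCTACTCCCATTGCAACT-3'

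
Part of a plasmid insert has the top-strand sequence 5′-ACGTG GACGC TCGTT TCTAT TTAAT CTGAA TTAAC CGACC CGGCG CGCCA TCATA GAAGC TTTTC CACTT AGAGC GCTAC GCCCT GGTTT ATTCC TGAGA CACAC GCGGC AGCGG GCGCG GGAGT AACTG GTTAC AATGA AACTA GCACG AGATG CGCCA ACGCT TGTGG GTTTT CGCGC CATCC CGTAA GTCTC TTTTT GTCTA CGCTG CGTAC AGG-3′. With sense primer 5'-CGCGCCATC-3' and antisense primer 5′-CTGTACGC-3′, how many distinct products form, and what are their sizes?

The forward primer CGCGCCATC matches the top strand at positions 44–52, 176–184.
The reverse primer's reverse complement is GCGTACAG, matching at positions 210–217.
Each forward site pairs with the reverse site to give a product ending at position 217: sizes 174, 42 bp.

Two products: 174 bp, 42 bp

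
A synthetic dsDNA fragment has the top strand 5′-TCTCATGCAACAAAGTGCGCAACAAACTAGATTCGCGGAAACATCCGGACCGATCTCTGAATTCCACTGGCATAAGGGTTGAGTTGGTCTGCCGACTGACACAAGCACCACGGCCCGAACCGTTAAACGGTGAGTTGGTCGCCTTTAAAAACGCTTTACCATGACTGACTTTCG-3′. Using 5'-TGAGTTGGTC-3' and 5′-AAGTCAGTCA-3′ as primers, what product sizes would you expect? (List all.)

The forward primer TGAGTTGGTC matches the top strand at positions 80–89, 131–140.
The reverse primer's reverse complement is TGACTGACTT, matching at positions 162–171.
Each forward site pairs with the reverse site to give a product ending at position 171: sizes 92, 41 bp.

92 bp, 41 bp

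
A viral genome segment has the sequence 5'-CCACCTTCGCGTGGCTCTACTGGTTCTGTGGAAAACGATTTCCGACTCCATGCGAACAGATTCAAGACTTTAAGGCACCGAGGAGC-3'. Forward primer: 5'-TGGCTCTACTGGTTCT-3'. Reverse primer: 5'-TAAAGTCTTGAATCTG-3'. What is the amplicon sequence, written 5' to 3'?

Forward primer TGGCTCTACTGGTTCT is found on the top strand at positions 12–27.
The reverse primer's reverse complement is CAGATTCAAGACTTTA, which matches the template at positions 57–72.
The product is the template from position 12 through 72 (61 bp).

5'-TGGCTCTACTGGTTCTGTGGAAAACGATTTCCGACTCCATGCGAACAGATTCAAGACTTTA-3'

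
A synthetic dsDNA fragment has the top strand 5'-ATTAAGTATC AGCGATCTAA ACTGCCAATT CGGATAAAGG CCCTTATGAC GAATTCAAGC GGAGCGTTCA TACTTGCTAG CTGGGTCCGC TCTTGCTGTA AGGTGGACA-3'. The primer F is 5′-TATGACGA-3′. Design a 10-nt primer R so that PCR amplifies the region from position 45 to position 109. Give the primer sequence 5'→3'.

5'-TGTCCACCTT-3'

The product's 3' end on the top strand is position 109.
The reverse primer anneals to the top strand over positions 100–109, i.e. to AAGGTGGACA.
Its sequence written 5'→3' is the reverse complement: TGTCCACCTT.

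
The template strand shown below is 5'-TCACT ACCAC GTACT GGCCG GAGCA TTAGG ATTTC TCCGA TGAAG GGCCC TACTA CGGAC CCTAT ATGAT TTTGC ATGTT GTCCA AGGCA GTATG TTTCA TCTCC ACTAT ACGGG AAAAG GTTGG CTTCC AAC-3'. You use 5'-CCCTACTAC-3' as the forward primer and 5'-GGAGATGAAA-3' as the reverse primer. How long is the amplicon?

58 bp

Forward primer CCCTACTAC is found on the top strand at positions 48–56.
Taking the reverse complement of GGAGATGAAA gives TTTCATCTCC, found at positions 96–105 on the template; the primer anneals here to the top strand with its 3' end pointing upstream.
Amplicon spans positions 48–105: 58 bp.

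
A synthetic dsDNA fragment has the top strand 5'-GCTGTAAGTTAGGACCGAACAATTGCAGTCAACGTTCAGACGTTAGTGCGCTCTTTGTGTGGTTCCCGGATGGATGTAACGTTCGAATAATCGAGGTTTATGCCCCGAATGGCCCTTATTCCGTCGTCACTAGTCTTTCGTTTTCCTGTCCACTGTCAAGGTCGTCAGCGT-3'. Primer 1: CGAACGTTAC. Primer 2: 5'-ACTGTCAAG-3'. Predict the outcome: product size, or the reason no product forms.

No product — the primers' 3' ends point away from each other.

Primer 1 (CGAACGTTAC) has reverse complement GTAACGTTCG, which matches the top strand at positions 76–85; primer 1 anneals to the top strand there with its 3' end pointing upstream toward position 76.
Primer 2 (ACTGTCAAG) matches the top strand directly at positions 152–160; it anneals to the bottom strand with its 3' end pointing downstream toward position 160.
The 3' ends diverge (primer 1 extends toward position 1, primer 2 toward position 171), so the primers never converge on a shared product.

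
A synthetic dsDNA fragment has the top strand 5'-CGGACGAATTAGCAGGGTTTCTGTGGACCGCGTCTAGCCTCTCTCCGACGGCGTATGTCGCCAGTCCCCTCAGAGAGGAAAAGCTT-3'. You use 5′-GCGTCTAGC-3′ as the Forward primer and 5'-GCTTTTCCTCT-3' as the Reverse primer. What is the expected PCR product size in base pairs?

55 bp

The forward primer matches the template at positions 30–38.
Reverse complement of the reverse primer: AGAGGAAAAGC. This occurs on the top strand at positions 74–84.
Amplicon spans positions 30–84: 55 bp.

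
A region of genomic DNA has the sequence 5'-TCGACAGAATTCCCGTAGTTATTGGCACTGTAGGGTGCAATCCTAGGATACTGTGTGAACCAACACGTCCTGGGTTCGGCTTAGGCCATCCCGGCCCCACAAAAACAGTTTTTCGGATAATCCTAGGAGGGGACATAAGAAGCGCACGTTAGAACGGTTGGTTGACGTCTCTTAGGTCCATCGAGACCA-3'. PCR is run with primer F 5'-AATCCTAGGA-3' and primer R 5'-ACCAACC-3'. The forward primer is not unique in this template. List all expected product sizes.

124 bp, 44 bp

The forward primer AATCCTAGGA matches the top strand at positions 39–48, 119–128.
The reverse primer's reverse complement is GGTTGGT, matching at positions 156–162.
Each forward site pairs with the reverse site to give a product ending at position 162: sizes 124, 44 bp.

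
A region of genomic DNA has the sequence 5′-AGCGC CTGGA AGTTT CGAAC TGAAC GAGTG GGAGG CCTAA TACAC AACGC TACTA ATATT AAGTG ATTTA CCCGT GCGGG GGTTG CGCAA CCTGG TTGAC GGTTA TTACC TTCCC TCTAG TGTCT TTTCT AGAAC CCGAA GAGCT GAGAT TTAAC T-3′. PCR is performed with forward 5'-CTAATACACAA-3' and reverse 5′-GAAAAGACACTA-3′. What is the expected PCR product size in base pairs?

Scanning the template, CTAATACACAA occurs at positions 37–47; this primer anneals to the bottom strand there with its 3' end pointing downstream.
Taking the reverse complement of GAAAAGACACTA gives TAGTGTCTTTTC, found at positions 118–129 on the template; the primer anneals here to the top strand with its 3' end pointing upstream.
The product runs from position 37 to position 129, so its length is 129 − 37 + 1 = 93 bp.

93 bp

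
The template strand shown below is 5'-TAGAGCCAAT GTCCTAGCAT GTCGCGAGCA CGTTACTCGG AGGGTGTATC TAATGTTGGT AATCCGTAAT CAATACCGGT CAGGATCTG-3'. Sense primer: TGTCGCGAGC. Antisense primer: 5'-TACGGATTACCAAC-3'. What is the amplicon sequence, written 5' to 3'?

5'-TGTCGCGAGCACGTTACTCGGAGGGTGTATCTAATGTTGGTAATCCGTA-3'

The forward primer matches the template at positions 20–29.
Reverse complement of the reverse primer: GTTGGTAATCCGTA. This occurs on the top strand at positions 55–68.
The product is the template from position 20 through 68 (49 bp).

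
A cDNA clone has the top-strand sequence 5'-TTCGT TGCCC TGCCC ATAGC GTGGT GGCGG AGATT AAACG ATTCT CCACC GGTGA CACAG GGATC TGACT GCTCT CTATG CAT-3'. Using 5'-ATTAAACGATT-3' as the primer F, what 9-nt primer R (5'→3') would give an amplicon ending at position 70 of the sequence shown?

The forward primer binds at positions 33–43; the product's 3' end on the top strand is position 70.
The reverse primer anneals to the top strand over positions 62–70, i.e. to GATCTGACT.
Its sequence written 5'→3' is the reverse complement: AGTCAGATC.

5'-AGTCAGATC-3'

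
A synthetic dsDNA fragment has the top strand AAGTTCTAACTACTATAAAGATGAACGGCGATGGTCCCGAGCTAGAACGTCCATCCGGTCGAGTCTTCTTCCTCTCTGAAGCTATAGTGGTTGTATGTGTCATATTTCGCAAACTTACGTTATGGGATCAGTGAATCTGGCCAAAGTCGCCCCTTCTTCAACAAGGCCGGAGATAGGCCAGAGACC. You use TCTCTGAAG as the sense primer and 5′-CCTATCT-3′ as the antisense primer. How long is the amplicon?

Forward primer TCTCTGAAG is found on the top strand at positions 73–81.
Taking the reverse complement of CCTATCT gives AGATAGG, found at positions 171–177 on the template; the primer anneals here to the top strand with its 3' end pointing upstream.
Amplicon spans positions 73–177: 105 bp.

105 bp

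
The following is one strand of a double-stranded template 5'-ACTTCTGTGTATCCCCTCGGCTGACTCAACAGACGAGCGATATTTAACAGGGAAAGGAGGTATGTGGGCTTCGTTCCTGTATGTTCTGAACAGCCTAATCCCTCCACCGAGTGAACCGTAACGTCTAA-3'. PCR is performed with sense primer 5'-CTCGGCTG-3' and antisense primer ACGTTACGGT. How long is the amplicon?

Forward primer CTCGGCTG is found on the top strand at positions 16–23.
The reverse primer's reverse complement is ACCGTAACGT, which matches the template at positions 115–124.
Product length = (reverse-primer end) − (forward-primer start) + 1 = 124 − 16 + 1 = 109 bp.

109 bp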